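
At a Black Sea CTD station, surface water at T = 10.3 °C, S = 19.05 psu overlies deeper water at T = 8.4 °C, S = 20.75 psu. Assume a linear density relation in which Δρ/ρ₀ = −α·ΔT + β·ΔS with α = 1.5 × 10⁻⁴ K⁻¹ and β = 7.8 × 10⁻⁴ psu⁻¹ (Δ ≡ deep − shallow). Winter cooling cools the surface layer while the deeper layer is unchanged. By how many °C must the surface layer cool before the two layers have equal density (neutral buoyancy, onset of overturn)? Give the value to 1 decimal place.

Neutral buoyancy requires Δρ = 0, i.e. −α(T_deep − T_surf′) + β(S_deep − S_surf) = 0.
T_surf′ = T_deep − (β/α)·ΔS = 8.4 − (7.8 × 10⁻⁴/1.5 × 10⁻⁴)·(+1.70) = -0.440 °C.
Cooling required: 10.3 − (-0.440) = 10.740 °C.

10.7 °C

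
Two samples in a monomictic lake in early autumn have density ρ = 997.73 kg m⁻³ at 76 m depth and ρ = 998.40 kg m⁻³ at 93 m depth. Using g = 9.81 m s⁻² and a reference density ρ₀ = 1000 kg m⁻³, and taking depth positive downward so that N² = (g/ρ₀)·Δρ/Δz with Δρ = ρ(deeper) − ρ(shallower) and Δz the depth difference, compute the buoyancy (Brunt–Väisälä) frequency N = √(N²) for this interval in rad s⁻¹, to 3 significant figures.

0.0197 rad s⁻¹

Δρ = 998.40 − 997.73 = 0.67 kg m⁻³ over Δz = 93 − 76 = 17 m.
N² = (9.81/1000) × (0.67/17) = 3.8663 × 10⁻⁴ s⁻².
N = √(3.8663 × 10⁻⁴) = 0.019663 rad s⁻¹ ≈ 0.0197 rad s⁻¹.
Since Δρ > 0 the layer is stably stratified.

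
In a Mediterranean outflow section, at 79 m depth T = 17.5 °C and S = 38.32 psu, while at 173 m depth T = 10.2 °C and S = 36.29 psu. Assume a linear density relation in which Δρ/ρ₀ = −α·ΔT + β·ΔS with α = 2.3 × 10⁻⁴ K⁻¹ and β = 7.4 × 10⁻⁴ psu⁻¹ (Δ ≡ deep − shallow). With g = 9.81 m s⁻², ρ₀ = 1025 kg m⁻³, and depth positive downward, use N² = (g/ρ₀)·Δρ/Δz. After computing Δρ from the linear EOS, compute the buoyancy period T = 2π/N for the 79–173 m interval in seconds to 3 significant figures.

ΔT = -7.3 K, ΔS = -2.03 psu (deep − shallow).
Δρ/ρ₀ = −αΔT + βΔS = 1.679 × 10⁻³ − 1.5022 × 10⁻³ = 1.768 × 10⁻⁴, so Δρ ≈ 0.1812 kg m⁻³.
N² = (g/ρ₀)·Δρ/Δz = g·(Δρ/ρ₀)/Δz = 9.81 × 1.768 × 10⁻⁴ / 94 = 1.8451 × 10⁻⁵ s⁻².
N = √(1.8451 × 10⁻⁵) = 4.2955 × 10⁻³ rad s⁻¹ → T = 2π/N = 1.4627 × 10³ s ≈ 1.46 × 10³ s.

1.46 × 10³ s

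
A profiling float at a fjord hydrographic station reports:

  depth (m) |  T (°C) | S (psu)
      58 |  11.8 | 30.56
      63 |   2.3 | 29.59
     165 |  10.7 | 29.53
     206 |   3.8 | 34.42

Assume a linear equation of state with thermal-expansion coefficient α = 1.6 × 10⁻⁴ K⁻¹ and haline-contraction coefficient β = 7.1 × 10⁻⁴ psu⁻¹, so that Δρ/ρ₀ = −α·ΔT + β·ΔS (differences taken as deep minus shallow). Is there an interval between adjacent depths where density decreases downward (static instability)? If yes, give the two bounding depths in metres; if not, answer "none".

Evaluate Δρ/ρ₀ = −αΔT + βΔS across each adjacent pair:
  58–63 m: −αΔT+βΔS = −(1.6 × 10⁻⁴)(-9.5)+(7.1 × 10⁻⁴)(-0.97) = 8.3 × 10⁻⁴ → stable
  63–165 m: −αΔT+βΔS = −(1.6 × 10⁻⁴)(+8.4)+(7.1 × 10⁻⁴)(-0.06) = -1.4 × 10⁻³ → UNSTABLE
  165–206 m: −αΔT+βΔS = −(1.6 × 10⁻⁴)(-6.9)+(7.1 × 10⁻⁴)(+4.89) = 4.6 × 10⁻³ → stable
The 63–165 m interval has Δρ < 0: lighter water underlies denser water.

63–165 m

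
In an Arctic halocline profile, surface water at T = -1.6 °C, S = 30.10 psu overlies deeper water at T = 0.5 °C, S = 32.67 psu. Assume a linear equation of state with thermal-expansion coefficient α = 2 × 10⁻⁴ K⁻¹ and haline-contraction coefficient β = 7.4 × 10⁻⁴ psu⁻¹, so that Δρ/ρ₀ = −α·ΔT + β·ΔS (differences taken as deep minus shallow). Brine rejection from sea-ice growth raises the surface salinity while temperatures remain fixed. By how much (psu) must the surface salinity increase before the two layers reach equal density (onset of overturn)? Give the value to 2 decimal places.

Neutral buoyancy requires −α(T_deep − T_surf) + β(S_deep − S_surf′) = 0.
S_surf′ = S_deep − (α/β)·ΔT = 32.67 − (2 × 10⁻⁴/7.4 × 10⁻⁴)·(+2.1) = 32.1024 psu.
Increase required: 32.1024 − 30.10 = 2.0024 psu.

2.00 psu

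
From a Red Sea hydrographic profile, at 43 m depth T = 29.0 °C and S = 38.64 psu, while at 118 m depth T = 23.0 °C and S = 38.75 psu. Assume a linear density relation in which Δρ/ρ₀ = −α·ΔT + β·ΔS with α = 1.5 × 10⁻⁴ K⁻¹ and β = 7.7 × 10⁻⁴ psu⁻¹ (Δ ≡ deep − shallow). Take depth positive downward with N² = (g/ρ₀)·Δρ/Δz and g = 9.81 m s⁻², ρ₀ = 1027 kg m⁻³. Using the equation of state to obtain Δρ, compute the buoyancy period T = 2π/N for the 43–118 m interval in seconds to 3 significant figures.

ΔT = -6.0 K, ΔS = +0.11 psu (deep − shallow).
Δρ/ρ₀ = −αΔT + βΔS = 9.00 × 10⁻⁴ + 8.47 × 10⁻⁵ = 9.847 × 10⁻⁴, so Δρ ≈ 1.011 kg m⁻³.
N² = (g/ρ₀)·Δρ/Δz = g·(Δρ/ρ₀)/Δz = 9.81 × 9.847 × 10⁻⁴ / 75 = 1.2880 × 10⁻⁴ s⁻².
N = √(1.2880 × 10⁻⁴) = 0.011349 rad s⁻¹ → T = 2π/N = 553.63 s ≈ 554 s.

554 s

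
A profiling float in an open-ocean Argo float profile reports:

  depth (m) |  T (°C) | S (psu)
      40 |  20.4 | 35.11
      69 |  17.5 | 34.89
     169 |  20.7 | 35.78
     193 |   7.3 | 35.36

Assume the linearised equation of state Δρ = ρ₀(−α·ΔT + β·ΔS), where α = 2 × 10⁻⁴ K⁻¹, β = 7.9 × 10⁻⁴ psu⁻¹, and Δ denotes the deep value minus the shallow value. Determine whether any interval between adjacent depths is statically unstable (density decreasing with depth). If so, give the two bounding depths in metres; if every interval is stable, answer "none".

Evaluate Δρ/ρ₀ = −αΔT + βΔS across each adjacent pair:
  40–69 m: −αΔT+βΔS = −(2 × 10⁻⁴)(-2.9)+(7.9 × 10⁻⁴)(-0.22) = 4.1 × 10⁻⁴ → stable
  69–169 m: −αΔT+βΔS = −(2 × 10⁻⁴)(+3.2)+(7.9 × 10⁻⁴)(+0.89) = 6.3 × 10⁻⁵ → stable
  169–193 m: −αΔT+βΔS = −(2 × 10⁻⁴)(-13.4)+(7.9 × 10⁻⁴)(-0.42) = 2.3 × 10⁻³ → stable
Every interval has Δρ > 0: the column is stably stratified throughout.

none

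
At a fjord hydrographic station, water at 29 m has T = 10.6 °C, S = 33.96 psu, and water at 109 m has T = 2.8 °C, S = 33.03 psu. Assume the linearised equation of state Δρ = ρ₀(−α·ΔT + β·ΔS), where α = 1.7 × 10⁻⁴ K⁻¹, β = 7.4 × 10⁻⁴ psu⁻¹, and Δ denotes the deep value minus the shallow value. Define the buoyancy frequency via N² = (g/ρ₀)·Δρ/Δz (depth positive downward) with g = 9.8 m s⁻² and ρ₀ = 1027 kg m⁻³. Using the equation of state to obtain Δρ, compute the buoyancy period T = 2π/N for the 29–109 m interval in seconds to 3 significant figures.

711 s

ΔT = -7.8 K, ΔS = -0.93 psu (deep − shallow).
Δρ/ρ₀ = −αΔT + βΔS = 1.326 × 10⁻³ − 6.882 × 10⁻⁴ = 6.378 × 10⁻⁴, so Δρ ≈ 0.6550 kg m⁻³.
N² = (g/ρ₀)·Δρ/Δz = g·(Δρ/ρ₀)/Δz = 9.8 × 6.378 × 10⁻⁴ / 80 = 7.8131 × 10⁻⁵ s⁻².
N = √(7.8131 × 10⁻⁵) = 8.8392 × 10⁻³ rad s⁻¹ → T = 2π/N = 710.83 s ≈ 711 s.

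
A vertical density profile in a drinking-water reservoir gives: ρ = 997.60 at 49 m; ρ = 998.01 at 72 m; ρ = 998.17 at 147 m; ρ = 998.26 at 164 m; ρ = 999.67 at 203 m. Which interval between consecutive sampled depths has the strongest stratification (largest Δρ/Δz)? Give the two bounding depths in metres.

164–203 m

Compute the density gradient over each adjacent pair:
  49–72 m: Δρ/Δz = 0.41/23 = 0.018 kg m⁻⁴
  72–147 m: Δρ/Δz = 0.16/75 = 2.1 × 10⁻³ kg m⁻⁴
  147–164 m: Δρ/Δz = 0.09/17 = 5.3 × 10⁻³ kg m⁻⁴
  164–203 m: Δρ/Δz = 1.41/39 = 0.036 kg m⁻⁴
The largest gradient is in the 164–203 m interval — the pycnocline.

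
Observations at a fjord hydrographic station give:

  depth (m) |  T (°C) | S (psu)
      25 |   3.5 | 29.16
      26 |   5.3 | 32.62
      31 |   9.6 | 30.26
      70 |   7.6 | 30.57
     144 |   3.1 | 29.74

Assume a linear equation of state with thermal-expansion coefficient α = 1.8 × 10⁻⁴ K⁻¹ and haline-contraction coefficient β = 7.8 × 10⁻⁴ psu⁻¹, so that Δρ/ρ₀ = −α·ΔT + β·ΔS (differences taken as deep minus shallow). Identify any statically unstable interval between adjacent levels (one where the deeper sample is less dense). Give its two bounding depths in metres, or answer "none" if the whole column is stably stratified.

26–31 m

Evaluate Δρ/ρ₀ = −αΔT + βΔS across each adjacent pair:
  25–26 m: −αΔT+βΔS = −(1.8 × 10⁻⁴)(+1.8)+(7.8 × 10⁻⁴)(+3.46) = 2.4 × 10⁻³ → stable
  26–31 m: −αΔT+βΔS = −(1.8 × 10⁻⁴)(+4.3)+(7.8 × 10⁻⁴)(-2.36) = -2.6 × 10⁻³ → UNSTABLE
  31–70 m: −αΔT+βΔS = −(1.8 × 10⁻⁴)(-2.0)+(7.8 × 10⁻⁴)(+0.31) = 6.0 × 10⁻⁴ → stable
  70–144 m: −αΔT+βΔS = −(1.8 × 10⁻⁴)(-4.5)+(7.8 × 10⁻⁴)(-0.83) = 1.6 × 10⁻⁴ → stable
The 26–31 m interval has Δρ < 0: lighter water underlies denser water.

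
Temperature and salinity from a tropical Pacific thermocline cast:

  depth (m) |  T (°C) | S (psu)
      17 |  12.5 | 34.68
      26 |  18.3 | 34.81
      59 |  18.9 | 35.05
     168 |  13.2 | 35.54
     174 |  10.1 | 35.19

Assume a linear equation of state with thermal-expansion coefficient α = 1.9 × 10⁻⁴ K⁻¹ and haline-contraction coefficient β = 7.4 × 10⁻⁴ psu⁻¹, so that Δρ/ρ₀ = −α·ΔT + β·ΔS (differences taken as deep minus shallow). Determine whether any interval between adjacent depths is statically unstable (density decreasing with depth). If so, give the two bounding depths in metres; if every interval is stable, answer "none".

17–26 m

Evaluate Δρ/ρ₀ = −αΔT + βΔS across each adjacent pair:
  17–26 m: −αΔT+βΔS = −(1.9 × 10⁻⁴)(+5.8)+(7.4 × 10⁻⁴)(+0.13) = -1.0 × 10⁻³ → UNSTABLE
  26–59 m: −αΔT+βΔS = −(1.9 × 10⁻⁴)(+0.6)+(7.4 × 10⁻⁴)(+0.24) = 6.4 × 10⁻⁵ → stable
  59–168 m: −αΔT+βΔS = −(1.9 × 10⁻⁴)(-5.7)+(7.4 × 10⁻⁴)(+0.49) = 1.4 × 10⁻³ → stable
  168–174 m: −αΔT+βΔS = −(1.9 × 10⁻⁴)(-3.1)+(7.4 × 10⁻⁴)(-0.35) = 3.3 × 10⁻⁴ → stable
The 17–26 m interval has Δρ < 0: lighter water underlies denser water.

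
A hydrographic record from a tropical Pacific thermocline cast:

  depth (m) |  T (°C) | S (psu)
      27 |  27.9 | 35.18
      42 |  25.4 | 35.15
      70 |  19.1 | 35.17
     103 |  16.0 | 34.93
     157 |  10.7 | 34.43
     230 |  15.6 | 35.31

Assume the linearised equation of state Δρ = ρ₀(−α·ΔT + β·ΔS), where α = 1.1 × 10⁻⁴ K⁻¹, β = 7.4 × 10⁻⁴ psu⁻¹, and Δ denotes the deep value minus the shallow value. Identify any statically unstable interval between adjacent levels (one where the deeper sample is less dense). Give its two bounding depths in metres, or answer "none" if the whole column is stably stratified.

none

Evaluate Δρ/ρ₀ = −αΔT + βΔS across each adjacent pair:
  27–42 m: −αΔT+βΔS = −(1.1 × 10⁻⁴)(-2.5)+(7.4 × 10⁻⁴)(-0.03) = 2.5 × 10⁻⁴ → stable
  42–70 m: −αΔT+βΔS = −(1.1 × 10⁻⁴)(-6.3)+(7.4 × 10⁻⁴)(+0.02) = 7.1 × 10⁻⁴ → stable
  70–103 m: −αΔT+βΔS = −(1.1 × 10⁻⁴)(-3.1)+(7.4 × 10⁻⁴)(-0.24) = 1.6 × 10⁻⁴ → stable
  103–157 m: −αΔT+βΔS = −(1.1 × 10⁻⁴)(-5.3)+(7.4 × 10⁻⁴)(-0.50) = 2.1 × 10⁻⁴ → stable
  157–230 m: −αΔT+βΔS = −(1.1 × 10⁻⁴)(+4.9)+(7.4 × 10⁻⁴)(+0.88) = 1.1 × 10⁻⁴ → stable
Every interval has Δρ > 0: the column is stably stratified throughout.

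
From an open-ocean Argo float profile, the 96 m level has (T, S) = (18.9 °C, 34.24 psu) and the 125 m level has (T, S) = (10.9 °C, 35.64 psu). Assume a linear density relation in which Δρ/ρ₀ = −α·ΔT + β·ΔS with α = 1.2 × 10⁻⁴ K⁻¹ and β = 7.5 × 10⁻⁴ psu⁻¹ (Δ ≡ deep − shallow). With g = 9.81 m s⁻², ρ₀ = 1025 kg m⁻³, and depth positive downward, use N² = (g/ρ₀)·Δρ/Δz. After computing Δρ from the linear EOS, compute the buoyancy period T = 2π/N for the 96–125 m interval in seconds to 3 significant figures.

ΔT = -8.0 K, ΔS = +1.40 psu (deep − shallow).
Δρ/ρ₀ = −αΔT + βΔS = 9.60 × 10⁻⁴ + 1.05 × 10⁻³ = 2.01 × 10⁻³, so Δρ ≈ 2.060 kg m⁻³.
N² = (g/ρ₀)·Δρ/Δz = g·(Δρ/ρ₀)/Δz = 9.81 × 2.01 × 10⁻³ / 29 = 6.7993 × 10⁻⁴ s⁻².
N = √(6.7993 × 10⁻⁴) = 0.026075 rad s⁻¹ → T = 2π/N = 240.97 s ≈ 241 s.

241 s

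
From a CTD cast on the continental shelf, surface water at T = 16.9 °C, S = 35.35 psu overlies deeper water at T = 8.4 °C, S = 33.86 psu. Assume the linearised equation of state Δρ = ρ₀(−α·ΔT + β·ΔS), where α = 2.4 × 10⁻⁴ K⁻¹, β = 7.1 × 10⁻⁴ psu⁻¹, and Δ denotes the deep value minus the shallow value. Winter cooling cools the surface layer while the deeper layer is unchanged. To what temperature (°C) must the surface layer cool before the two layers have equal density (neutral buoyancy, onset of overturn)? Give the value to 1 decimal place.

Neutral buoyancy requires Δρ = 0, i.e. −α(T_deep − T_surf′) + β(S_deep − S_surf) = 0.
T_surf′ = T_deep − (β/α)·ΔS = 8.4 − (7.1 × 10⁻⁴/2.4 × 10⁻⁴)·(-1.49) = 12.808 °C.
Cooling required: 16.9 − (12.808) = 4.092 °C.

12.8 °C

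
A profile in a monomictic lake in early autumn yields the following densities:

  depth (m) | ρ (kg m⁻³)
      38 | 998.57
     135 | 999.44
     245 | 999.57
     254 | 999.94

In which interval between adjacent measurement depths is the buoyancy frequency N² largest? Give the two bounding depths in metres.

Compute the density gradient over each adjacent pair:
  38–135 m: Δρ/Δz = 0.87/97 = 9.0 × 10⁻³ kg m⁻⁴
  135–245 m: Δρ/Δz = 0.13/110 = 1.2 × 10⁻³ kg m⁻⁴
  245–254 m: Δρ/Δz = 0.37/9 = 0.041 kg m⁻⁴
The largest gradient is in the 245–254 m interval — the pycnocline.

245–254 m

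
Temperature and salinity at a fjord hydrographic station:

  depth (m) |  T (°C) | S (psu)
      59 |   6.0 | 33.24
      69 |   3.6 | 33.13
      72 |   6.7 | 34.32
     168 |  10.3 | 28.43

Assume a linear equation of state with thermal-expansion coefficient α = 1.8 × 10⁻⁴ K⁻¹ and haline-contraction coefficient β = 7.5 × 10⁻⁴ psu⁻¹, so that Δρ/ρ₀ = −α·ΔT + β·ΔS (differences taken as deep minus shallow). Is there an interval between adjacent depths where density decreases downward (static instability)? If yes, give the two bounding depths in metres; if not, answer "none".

72–168 m

Evaluate Δρ/ρ₀ = −αΔT + βΔS across each adjacent pair:
  59–69 m: −αΔT+βΔS = −(1.8 × 10⁻⁴)(-2.4)+(7.5 × 10⁻⁴)(-0.11) = 3.5 × 10⁻⁴ → stable
  69–72 m: −αΔT+βΔS = −(1.8 × 10⁻⁴)(+3.1)+(7.5 × 10⁻⁴)(+1.19) = 3.3 × 10⁻⁴ → stable
  72–168 m: −αΔT+βΔS = −(1.8 × 10⁻⁴)(+3.6)+(7.5 × 10⁻⁴)(-5.89) = -5.1 × 10⁻³ → UNSTABLE
The 72–168 m interval has Δρ < 0: lighter water underlies denser water.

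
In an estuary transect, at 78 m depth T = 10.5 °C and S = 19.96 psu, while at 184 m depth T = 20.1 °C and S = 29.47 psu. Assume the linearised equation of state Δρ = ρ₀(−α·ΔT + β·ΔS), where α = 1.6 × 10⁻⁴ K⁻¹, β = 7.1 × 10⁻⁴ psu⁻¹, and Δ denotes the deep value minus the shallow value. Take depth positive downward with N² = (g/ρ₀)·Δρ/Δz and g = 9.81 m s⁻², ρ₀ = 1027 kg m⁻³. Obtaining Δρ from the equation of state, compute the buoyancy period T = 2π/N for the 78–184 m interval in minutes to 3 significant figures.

4.77 min

ΔT = +9.6 K, ΔS = +9.51 psu (deep − shallow).
Δρ/ρ₀ = −αΔT + βΔS = -1.536 × 10⁻³ + 6.7521 × 10⁻³ = 5.2161 × 10⁻³, so Δρ ≈ 5.357 kg m⁻³.
N² = (g/ρ₀)·Δρ/Δz = g·(Δρ/ρ₀)/Δz = 9.81 × 5.2161 × 10⁻³ / 106 = 4.8274 × 10⁻⁴ s⁻².
N = √(4.8274 × 10⁻⁴) = 0.021971 rad s⁻¹ → T = 2π/N = 285.98 s = 4.7663 min ≈ 4.77 min.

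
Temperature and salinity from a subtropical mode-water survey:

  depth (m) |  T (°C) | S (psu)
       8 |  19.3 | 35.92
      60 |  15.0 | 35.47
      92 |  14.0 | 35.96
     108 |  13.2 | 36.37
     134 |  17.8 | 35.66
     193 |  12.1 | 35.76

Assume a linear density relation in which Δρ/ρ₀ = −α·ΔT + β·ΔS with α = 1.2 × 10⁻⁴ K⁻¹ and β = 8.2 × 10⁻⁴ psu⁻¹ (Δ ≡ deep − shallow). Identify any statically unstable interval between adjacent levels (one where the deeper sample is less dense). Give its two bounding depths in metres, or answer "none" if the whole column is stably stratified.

Evaluate Δρ/ρ₀ = −αΔT + βΔS across each adjacent pair:
  8–60 m: −αΔT+βΔS = −(1.2 × 10⁻⁴)(-4.3)+(8.2 × 10⁻⁴)(-0.45) = 1.5 × 10⁻⁴ → stable
  60–92 m: −αΔT+βΔS = −(1.2 × 10⁻⁴)(-1.0)+(8.2 × 10⁻⁴)(+0.49) = 5.2 × 10⁻⁴ → stable
  92–108 m: −αΔT+βΔS = −(1.2 × 10⁻⁴)(-0.8)+(8.2 × 10⁻⁴)(+0.41) = 4.3 × 10⁻⁴ → stable
  108–134 m: −αΔT+βΔS = −(1.2 × 10⁻⁴)(+4.6)+(8.2 × 10⁻⁴)(-0.71) = -1.1 × 10⁻³ → UNSTABLE
  134–193 m: −αΔT+βΔS = −(1.2 × 10⁻⁴)(-5.7)+(8.2 × 10⁻⁴)(+0.10) = 7.7 × 10⁻⁴ → stable
The 108–134 m interval has Δρ < 0: lighter water underlies denser water.

108–134 m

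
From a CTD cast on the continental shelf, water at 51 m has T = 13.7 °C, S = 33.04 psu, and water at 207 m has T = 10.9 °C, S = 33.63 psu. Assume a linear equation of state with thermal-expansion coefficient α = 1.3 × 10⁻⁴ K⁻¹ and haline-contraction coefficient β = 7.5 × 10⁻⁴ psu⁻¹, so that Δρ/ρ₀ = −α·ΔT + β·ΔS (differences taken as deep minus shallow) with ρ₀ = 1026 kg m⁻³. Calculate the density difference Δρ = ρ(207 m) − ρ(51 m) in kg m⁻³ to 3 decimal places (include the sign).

+0.827 kg m⁻³

ΔT = -2.8 K, ΔS = +0.59 psu (deep − shallow).
Δρ/ρ₀ = −(1.3 × 10⁻⁴)(-2.8) + (7.5 × 10⁻⁴)(+0.59) = 8.065 × 10⁻⁴.
Δρ = 1026 × (8.065 × 10⁻⁴) = +0.827 kg m⁻³.
Positive Δρ: denser below, stable.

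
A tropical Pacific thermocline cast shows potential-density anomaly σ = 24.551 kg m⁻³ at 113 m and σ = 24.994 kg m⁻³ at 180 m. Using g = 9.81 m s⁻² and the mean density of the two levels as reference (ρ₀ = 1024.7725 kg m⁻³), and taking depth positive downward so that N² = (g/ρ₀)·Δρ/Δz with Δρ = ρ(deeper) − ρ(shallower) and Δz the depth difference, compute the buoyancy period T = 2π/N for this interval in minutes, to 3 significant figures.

13.2 min

Δρ = 1024.994 − 1024.551 = 0.443 kg m⁻³ over Δz = 180 − 113 = 67 m.
N² = (9.81/1024.7725) × (0.443/67) = 6.3295 × 10⁻⁵ s⁻².
N = √(6.3295 × 10⁻⁵) = 7.9558 × 10⁻³ rad s⁻¹, so T = 2π/N = 789.76 s = 13.163 min ≈ 13.2 min.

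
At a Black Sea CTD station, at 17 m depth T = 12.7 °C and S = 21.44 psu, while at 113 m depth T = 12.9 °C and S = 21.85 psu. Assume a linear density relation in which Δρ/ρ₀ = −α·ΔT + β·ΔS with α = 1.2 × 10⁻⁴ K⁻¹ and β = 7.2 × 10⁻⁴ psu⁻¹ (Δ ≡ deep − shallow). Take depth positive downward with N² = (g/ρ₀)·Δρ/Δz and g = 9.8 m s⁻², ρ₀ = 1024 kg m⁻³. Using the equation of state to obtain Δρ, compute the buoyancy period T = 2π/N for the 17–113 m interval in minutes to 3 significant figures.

ΔT = +0.2 K, ΔS = +0.41 psu (deep − shallow).
Δρ/ρ₀ = −αΔT + βΔS = -2.40 × 10⁻⁵ + 2.952 × 10⁻⁴ = 2.712 × 10⁻⁴, so Δρ ≈ 0.2777 kg m⁻³.
N² = (g/ρ₀)·Δρ/Δz = g·(Δρ/ρ₀)/Δz = 9.8 × 2.712 × 10⁻⁴ / 96 = 2.7685 × 10⁻⁵ s⁻².
N = √(2.7685 × 10⁻⁵) = 5.2617 × 10⁻³ rad s⁻¹ → T = 2π/N = 1.1941 × 10³ s = 19.902 min ≈ 19.9 min.

19.9 min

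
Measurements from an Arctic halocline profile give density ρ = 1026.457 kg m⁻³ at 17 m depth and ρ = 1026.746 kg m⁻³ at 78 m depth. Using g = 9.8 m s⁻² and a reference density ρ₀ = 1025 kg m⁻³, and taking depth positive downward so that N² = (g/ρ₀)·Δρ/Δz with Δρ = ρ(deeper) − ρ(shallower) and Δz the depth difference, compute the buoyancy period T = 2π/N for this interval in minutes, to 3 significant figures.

Δρ = 1026.746 − 1026.457 = 0.289 kg m⁻³ over Δz = 78 − 17 = 61 m.
N² = (9.8/1025) × (0.289/61) = 4.5297 × 10⁻⁵ s⁻².
N = √(4.5297 × 10⁻⁵) = 6.7303 × 10⁻³ rad s⁻¹, so T = 2π/N = 933.57 s = 15.560 min ≈ 15.6 min.

15.6 min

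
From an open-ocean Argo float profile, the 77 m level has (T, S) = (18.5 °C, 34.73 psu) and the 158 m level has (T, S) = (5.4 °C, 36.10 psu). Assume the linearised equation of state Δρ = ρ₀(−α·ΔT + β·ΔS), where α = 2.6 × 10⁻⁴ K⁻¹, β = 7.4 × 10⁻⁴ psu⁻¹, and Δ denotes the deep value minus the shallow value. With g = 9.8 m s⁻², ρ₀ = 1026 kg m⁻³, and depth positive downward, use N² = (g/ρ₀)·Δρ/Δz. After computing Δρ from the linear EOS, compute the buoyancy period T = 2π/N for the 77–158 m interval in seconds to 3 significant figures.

272 s

ΔT = -13.1 K, ΔS = +1.37 psu (deep − shallow).
Δρ/ρ₀ = −αΔT + βΔS = 3.406 × 10⁻³ + 1.0138 × 10⁻³ = 4.4198 × 10⁻³, so Δρ ≈ 4.535 kg m⁻³.
N² = (g/ρ₀)·Δρ/Δz = g·(Δρ/ρ₀)/Δz = 9.8 × 4.4198 × 10⁻³ / 81 = 5.3474 × 10⁻⁴ s⁻².
N = √(5.3474 × 10⁻⁴) = 0.023124 rad s⁻¹ → T = 2π/N = 271.72 s ≈ 272 s.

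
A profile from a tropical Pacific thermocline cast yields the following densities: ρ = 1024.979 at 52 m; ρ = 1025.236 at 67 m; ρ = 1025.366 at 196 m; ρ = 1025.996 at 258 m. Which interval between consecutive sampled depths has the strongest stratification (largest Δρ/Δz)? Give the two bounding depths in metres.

52–67 m

Compute the density gradient over each adjacent pair:
  52–67 m: Δρ/Δz = 0.257/15 = 0.017 kg m⁻⁴
  67–196 m: Δρ/Δz = 0.130/129 = 1.0 × 10⁻³ kg m⁻⁴
  196–258 m: Δρ/Δz = 0.630/62 = 0.010 kg m⁻⁴
The largest gradient is in the 52–67 m interval — the pycnocline.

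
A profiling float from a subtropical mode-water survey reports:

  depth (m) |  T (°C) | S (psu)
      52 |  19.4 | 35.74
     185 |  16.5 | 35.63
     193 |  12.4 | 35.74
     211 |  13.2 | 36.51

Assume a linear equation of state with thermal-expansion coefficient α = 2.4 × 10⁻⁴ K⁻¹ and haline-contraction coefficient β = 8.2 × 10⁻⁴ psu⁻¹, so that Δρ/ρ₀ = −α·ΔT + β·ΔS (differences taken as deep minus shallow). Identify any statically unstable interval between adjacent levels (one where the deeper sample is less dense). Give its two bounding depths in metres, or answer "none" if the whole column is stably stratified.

Evaluate Δρ/ρ₀ = −αΔT + βΔS across each adjacent pair:
  52–185 m: −αΔT+βΔS = −(2.4 × 10⁻⁴)(-2.9)+(8.2 × 10⁻⁴)(-0.11) = 6.1 × 10⁻⁴ → stable
  185–193 m: −αΔT+βΔS = −(2.4 × 10⁻⁴)(-4.1)+(8.2 × 10⁻⁴)(+0.11) = 1.1 × 10⁻³ → stable
  193–211 m: −αΔT+βΔS = −(2.4 × 10⁻⁴)(+0.8)+(8.2 × 10⁻⁴)(+0.77) = 4.4 × 10⁻⁴ → stable
Every interval has Δρ > 0: the column is stably stratified throughout.

none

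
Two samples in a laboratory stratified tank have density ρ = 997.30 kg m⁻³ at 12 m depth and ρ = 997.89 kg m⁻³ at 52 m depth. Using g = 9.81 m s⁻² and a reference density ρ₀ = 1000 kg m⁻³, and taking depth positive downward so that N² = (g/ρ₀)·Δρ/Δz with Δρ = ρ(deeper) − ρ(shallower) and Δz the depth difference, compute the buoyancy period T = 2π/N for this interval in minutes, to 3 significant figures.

8.71 min

Δρ = 997.89 − 997.30 = 0.59 kg m⁻³ over Δz = 52 − 12 = 40 m.
N² = (9.81/1000) × (0.59/40) = 1.4470 × 10⁻⁴ s⁻².
N = √(1.4470 × 10⁻⁴) = 0.012029 rad s⁻¹, so T = 2π/N = 522.34 s = 8.7057 min ≈ 8.71 min.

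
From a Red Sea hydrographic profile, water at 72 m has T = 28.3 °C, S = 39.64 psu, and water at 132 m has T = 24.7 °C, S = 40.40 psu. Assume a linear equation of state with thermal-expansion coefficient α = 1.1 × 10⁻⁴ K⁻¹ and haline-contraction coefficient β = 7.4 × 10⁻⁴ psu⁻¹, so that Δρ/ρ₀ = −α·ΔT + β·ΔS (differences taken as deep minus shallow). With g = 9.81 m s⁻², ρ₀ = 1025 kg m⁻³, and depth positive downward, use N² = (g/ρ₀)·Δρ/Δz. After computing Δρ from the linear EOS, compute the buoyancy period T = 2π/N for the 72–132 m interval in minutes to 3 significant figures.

8.37 min

ΔT = -3.6 K, ΔS = +0.76 psu (deep − shallow).
Δρ/ρ₀ = −αΔT + βΔS = 3.96 × 10⁻⁴ + 5.624 × 10⁻⁴ = 9.584 × 10⁻⁴, so Δρ ≈ 0.9824 kg m⁻³.
N² = (g/ρ₀)·Δρ/Δz = g·(Δρ/ρ₀)/Δz = 9.81 × 9.584 × 10⁻⁴ / 60 = 1.5670 × 10⁻⁴ s⁻².
N = √(1.5670 × 10⁻⁴) = 0.012518 rad s⁻¹ → T = 2π/N = 501.93 s = 8.3655 min ≈ 8.37 min.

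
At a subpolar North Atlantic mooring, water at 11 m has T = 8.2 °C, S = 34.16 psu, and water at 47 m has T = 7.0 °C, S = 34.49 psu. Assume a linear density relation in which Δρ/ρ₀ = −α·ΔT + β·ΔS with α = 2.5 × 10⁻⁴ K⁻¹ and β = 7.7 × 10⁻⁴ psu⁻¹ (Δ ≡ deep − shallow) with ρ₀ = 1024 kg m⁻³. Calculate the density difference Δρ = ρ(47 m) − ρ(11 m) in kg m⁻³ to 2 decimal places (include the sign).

+0.57 kg m⁻³

ΔT = -1.2 K, ΔS = +0.33 psu (deep − shallow).
Δρ/ρ₀ = −(2.5 × 10⁻⁴)(-1.2) + (7.7 × 10⁻⁴)(+0.33) = 5.541 × 10⁻⁴.
Δρ = 1024 × (5.541 × 10⁻⁴) = +0.57 kg m⁻³.
Positive Δρ: denser below, stable.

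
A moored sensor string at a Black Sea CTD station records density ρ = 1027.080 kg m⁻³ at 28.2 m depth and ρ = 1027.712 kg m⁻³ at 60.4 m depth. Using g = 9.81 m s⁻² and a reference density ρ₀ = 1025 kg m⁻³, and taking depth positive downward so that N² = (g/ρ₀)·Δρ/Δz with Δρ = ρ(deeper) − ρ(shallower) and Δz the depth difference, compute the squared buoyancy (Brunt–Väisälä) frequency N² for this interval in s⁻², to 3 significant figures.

1.88 × 10⁻⁴ s⁻²

Δρ = 1027.712 − 1027.080 = 0.632 kg m⁻³ over Δz = 60.4 − 28.2 = 32.2 m.
N² = (9.81/1025) × (0.632/32.2) = 1.8785 × 10⁻⁴ s⁻² ≈ 1.88 × 10⁻⁴ s⁻².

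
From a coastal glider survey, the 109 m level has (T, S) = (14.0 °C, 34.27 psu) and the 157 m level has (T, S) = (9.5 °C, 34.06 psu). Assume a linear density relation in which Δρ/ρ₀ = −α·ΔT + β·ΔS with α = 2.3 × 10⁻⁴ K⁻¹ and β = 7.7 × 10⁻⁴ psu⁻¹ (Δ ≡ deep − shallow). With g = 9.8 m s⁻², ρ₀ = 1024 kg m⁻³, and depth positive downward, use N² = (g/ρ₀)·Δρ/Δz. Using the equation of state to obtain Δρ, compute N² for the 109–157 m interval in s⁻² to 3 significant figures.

1.78 × 10⁻⁴ s⁻²

ΔT = -4.5 K, ΔS = -0.21 psu (deep − shallow).
Δρ/ρ₀ = −αΔT + βΔS = 1.035 × 10⁻³ − 1.617 × 10⁻⁴ = 8.733 × 10⁻⁴, so Δρ ≈ 0.8943 kg m⁻³.
N² = (g/ρ₀)·Δρ/Δz = g·(Δρ/ρ₀)/Δz = 9.8 × 8.733 × 10⁻⁴ / 48 = 1.7830 × 10⁻⁴ s⁻² ≈ 1.78 × 10⁻⁴ s⁻².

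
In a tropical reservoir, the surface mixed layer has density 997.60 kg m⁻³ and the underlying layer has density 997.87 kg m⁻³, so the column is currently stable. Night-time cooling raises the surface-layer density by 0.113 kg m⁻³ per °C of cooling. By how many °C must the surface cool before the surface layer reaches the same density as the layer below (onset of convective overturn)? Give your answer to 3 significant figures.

2.39 °C

Density deficit of the surface layer: 997.87 − 997.60 = 0.27 kg m⁻³.
Required change = 0.27 / 0.113 = 2.39 °C.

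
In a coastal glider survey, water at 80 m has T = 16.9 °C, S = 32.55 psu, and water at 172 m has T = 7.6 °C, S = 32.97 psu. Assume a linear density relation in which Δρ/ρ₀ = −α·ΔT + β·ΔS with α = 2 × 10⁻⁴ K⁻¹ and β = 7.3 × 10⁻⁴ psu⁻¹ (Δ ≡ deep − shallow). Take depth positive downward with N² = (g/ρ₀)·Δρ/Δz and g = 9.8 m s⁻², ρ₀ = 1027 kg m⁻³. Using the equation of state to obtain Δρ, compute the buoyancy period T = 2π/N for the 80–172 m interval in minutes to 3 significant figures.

ΔT = -9.3 K, ΔS = +0.42 psu (deep − shallow).
Δρ/ρ₀ = −αΔT + βΔS = 1.86 × 10⁻³ + 3.066 × 10⁻⁴ = 2.1666 × 10⁻³, so Δρ ≈ 2.225 kg m⁻³.
N² = (g/ρ₀)·Δρ/Δz = g·(Δρ/ρ₀)/Δz = 9.8 × 2.1666 × 10⁻³ / 92 = 2.3079 × 10⁻⁴ s⁻².
N = √(2.3079 × 10⁻⁴) = 0.015192 rad s⁻¹ → T = 2π/N = 413.59 s = 6.8932 min ≈ 6.89 min.

6.89 min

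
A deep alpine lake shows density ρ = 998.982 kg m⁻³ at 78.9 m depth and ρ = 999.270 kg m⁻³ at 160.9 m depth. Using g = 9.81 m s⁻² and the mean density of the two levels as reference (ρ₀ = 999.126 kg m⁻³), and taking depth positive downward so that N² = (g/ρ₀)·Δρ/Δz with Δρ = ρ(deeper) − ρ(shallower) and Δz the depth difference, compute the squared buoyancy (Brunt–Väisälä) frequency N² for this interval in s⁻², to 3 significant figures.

3.45 × 10⁻⁵ s⁻²

Δρ = 999.270 − 998.982 = 0.288 kg m⁻³ over Δz = 160.9 − 78.9 = 82 m.
N² = (9.81/999.126) × (0.288/82) = 3.4485 × 10⁻⁵ s⁻² ≈ 3.45 × 10⁻⁵ s⁻².
Since Δρ > 0 the layer is stably stratified.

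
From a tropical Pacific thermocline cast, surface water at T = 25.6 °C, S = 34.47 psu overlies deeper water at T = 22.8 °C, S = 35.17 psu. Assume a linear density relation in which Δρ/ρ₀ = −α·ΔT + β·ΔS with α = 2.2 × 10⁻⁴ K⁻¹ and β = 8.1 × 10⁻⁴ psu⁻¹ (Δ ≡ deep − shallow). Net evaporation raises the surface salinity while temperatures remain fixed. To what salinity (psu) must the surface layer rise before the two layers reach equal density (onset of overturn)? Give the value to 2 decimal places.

35.93 psu

Neutral buoyancy requires −α(T_deep − T_surf) + β(S_deep − S_surf′) = 0.
S_surf′ = S_deep − (α/β)·ΔT = 35.17 − (2.2 × 10⁻⁴/8.1 × 10⁻⁴)·(-2.8) = 35.9305 psu.
Increase required: 35.9305 − 34.47 = 1.4605 psu.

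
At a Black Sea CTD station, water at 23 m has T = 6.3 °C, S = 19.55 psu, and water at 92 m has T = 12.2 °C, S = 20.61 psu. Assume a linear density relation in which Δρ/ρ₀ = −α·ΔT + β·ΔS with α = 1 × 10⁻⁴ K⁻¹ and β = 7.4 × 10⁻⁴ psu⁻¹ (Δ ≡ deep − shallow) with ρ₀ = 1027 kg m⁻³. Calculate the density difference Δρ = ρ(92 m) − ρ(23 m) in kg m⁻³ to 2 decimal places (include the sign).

ΔT = +5.9 K, ΔS = +1.06 psu (deep − shallow).
Δρ/ρ₀ = −(1 × 10⁻⁴)(+5.9) + (7.4 × 10⁻⁴)(+1.06) = 1.944 × 10⁻⁴.
Δρ = 1027 × (1.944 × 10⁻⁴) = +0.20 kg m⁻³.
Positive Δρ: denser below, stable.

+0.20 kg m⁻³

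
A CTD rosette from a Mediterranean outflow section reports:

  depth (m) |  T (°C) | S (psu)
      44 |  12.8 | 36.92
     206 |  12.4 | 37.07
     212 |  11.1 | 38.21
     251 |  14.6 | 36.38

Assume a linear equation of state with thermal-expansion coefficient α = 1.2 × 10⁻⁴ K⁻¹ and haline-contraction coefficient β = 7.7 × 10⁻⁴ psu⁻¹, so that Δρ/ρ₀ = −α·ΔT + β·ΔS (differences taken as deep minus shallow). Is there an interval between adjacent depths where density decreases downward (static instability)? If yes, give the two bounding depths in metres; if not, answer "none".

212–251 m

Evaluate Δρ/ρ₀ = −αΔT + βΔS across each adjacent pair:
  44–206 m: −αΔT+βΔS = −(1.2 × 10⁻⁴)(-0.4)+(7.7 × 10⁻⁴)(+0.15) = 1.6 × 10⁻⁴ → stable
  206–212 m: −αΔT+βΔS = −(1.2 × 10⁻⁴)(-1.3)+(7.7 × 10⁻⁴)(+1.14) = 1.0 × 10⁻³ → stable
  212–251 m: −αΔT+βΔS = −(1.2 × 10⁻⁴)(+3.5)+(7.7 × 10⁻⁴)(-1.83) = -1.8 × 10⁻³ → UNSTABLE
The 212–251 m interval has Δρ < 0: lighter water underlies denser water.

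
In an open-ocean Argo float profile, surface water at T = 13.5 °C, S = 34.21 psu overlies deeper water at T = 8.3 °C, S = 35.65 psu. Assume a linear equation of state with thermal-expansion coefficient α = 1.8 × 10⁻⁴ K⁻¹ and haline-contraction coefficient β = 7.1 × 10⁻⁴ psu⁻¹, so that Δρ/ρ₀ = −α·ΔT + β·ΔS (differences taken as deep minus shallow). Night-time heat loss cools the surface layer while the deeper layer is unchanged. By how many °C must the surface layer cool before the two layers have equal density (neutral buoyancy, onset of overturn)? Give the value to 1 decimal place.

10.9 °C

Neutral buoyancy requires Δρ = 0, i.e. −α(T_deep − T_surf′) + β(S_deep − S_surf) = 0.
T_surf′ = T_deep − (β/α)·ΔS = 8.3 − (7.1 × 10⁻⁴/1.8 × 10⁻⁴)·(+1.44) = 2.620 °C.
Cooling required: 13.5 − (2.620) = 10.880 °C.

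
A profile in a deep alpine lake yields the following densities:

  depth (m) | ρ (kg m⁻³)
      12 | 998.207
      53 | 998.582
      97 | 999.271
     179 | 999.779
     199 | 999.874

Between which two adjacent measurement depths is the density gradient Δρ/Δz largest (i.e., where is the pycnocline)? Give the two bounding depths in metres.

53–97 m

Compute the density gradient over each adjacent pair:
  12–53 m: Δρ/Δz = 0.375/41 = 9.1 × 10⁻³ kg m⁻⁴
  53–97 m: Δρ/Δz = 0.689/44 = 0.016 kg m⁻⁴
  97–179 m: Δρ/Δz = 0.508/82 = 6.2 × 10⁻³ kg m⁻⁴
  179–199 m: Δρ/Δz = 0.095/20 = 4.7 × 10⁻³ kg m⁻⁴
The largest gradient is in the 53–97 m interval — the pycnocline.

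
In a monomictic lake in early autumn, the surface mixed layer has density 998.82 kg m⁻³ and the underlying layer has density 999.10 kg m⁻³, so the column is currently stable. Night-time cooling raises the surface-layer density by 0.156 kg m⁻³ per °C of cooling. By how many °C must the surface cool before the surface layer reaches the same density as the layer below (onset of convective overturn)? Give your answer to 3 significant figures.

1.79 °C

Density deficit of the surface layer: 999.10 − 998.82 = 0.28 kg m⁻³.
Required change = 0.28 / 0.156 = 1.79 °C.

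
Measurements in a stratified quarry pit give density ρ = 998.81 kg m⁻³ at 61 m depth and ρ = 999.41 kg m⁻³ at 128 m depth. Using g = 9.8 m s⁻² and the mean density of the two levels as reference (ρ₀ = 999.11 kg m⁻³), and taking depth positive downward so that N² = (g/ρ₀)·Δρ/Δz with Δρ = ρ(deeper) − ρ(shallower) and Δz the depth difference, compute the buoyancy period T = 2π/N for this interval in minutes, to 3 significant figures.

Δρ = 999.41 − 998.81 = 0.60 kg m⁻³ over Δz = 128 − 61 = 67 m.
N² = (9.8/999.11) × (0.60/67) = 8.7839 × 10⁻⁵ s⁻².
N = √(8.7839 × 10⁻⁵) = 9.3722 × 10⁻³ rad s⁻¹, so T = 2π/N = 670.41 s = 11.173 min ≈ 11.2 min.

11.2 min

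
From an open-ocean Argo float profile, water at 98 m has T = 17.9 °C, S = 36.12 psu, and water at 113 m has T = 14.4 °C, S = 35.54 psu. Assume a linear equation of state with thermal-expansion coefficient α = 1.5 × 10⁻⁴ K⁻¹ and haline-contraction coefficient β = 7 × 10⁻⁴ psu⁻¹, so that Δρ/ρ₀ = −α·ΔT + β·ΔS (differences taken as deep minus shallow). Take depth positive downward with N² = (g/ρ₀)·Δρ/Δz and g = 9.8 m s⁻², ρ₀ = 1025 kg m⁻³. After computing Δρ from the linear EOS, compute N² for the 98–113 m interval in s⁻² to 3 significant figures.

7.77 × 10⁻⁵ s⁻²

ΔT = -3.5 K, ΔS = -0.58 psu (deep − shallow).
Δρ/ρ₀ = −αΔT + βΔS = 5.25 × 10⁻⁴ − 4.06 × 10⁻⁴ = 1.19 × 10⁻⁴, so Δρ ≈ 0.1220 kg m⁻³.
N² = (g/ρ₀)·Δρ/Δz = g·(Δρ/ρ₀)/Δz = 9.8 × 1.19 × 10⁻⁴ / 15 = 7.7747 × 10⁻⁵ s⁻² ≈ 7.77 × 10⁻⁵ s⁻².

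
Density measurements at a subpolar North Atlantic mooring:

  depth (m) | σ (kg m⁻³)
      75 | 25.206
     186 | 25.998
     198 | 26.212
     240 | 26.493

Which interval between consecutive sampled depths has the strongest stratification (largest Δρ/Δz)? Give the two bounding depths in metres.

Compute the density gradient over each adjacent pair:
  75–186 m: Δρ/Δz = 0.792/111 = 7.1 × 10⁻³ kg m⁻⁴
  186–198 m: Δρ/Δz = 0.214/12 = 0.018 kg m⁻⁴
  198–240 m: Δρ/Δz = 0.281/42 = 6.7 × 10⁻³ kg m⁻⁴
The largest gradient is in the 186–198 m interval — the pycnocline.

186–198 m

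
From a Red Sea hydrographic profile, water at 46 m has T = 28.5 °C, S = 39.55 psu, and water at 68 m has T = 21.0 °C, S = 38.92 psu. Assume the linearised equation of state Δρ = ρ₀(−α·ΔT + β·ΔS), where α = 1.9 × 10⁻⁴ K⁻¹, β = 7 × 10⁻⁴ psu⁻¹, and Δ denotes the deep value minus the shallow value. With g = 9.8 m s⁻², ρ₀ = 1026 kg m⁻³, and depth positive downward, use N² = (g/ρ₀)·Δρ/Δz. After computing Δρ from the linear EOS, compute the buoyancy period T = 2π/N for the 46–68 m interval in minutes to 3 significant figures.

ΔT = -7.5 K, ΔS = -0.63 psu (deep − shallow).
Δρ/ρ₀ = −αΔT + βΔS = 1.425 × 10⁻³ − 4.41 × 10⁻⁴ = 9.84 × 10⁻⁴, so Δρ ≈ 1.010 kg m⁻³.
N² = (g/ρ₀)·Δρ/Δz = g·(Δρ/ρ₀)/Δz = 9.8 × 9.84 × 10⁻⁴ / 22 = 4.3833 × 10⁻⁴ s⁻².
N = √(4.3833 × 10⁻⁴) = 0.020936 rad s⁻¹ → T = 2π/N = 300.11 s = 5.0018 min ≈ 5.00 min.

5.00 min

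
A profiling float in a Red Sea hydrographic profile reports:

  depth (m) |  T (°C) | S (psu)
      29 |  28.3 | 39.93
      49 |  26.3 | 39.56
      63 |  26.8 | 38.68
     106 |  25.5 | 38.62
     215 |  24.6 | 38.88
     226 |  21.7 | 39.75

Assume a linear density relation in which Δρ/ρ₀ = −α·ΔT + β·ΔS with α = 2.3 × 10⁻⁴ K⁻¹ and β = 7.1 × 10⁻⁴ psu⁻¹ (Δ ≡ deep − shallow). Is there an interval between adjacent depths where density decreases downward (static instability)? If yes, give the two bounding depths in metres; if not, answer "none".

49–63 m

Evaluate Δρ/ρ₀ = −αΔT + βΔS across each adjacent pair:
  29–49 m: −αΔT+βΔS = −(2.3 × 10⁻⁴)(-2.0)+(7.1 × 10⁻⁴)(-0.37) = 2.0 × 10⁻⁴ → stable
  49–63 m: −αΔT+βΔS = −(2.3 × 10⁻⁴)(+0.5)+(7.1 × 10⁻⁴)(-0.88) = -7.4 × 10⁻⁴ → UNSTABLE
  63–106 m: −αΔT+βΔS = −(2.3 × 10⁻⁴)(-1.3)+(7.1 × 10⁻⁴)(-0.06) = 2.6 × 10⁻⁴ → stable
  106–215 m: −αΔT+βΔS = −(2.3 × 10⁻⁴)(-0.9)+(7.1 × 10⁻⁴)(+0.26) = 3.9 × 10⁻⁴ → stable
  215–226 m: −αΔT+βΔS = −(2.3 × 10⁻⁴)(-2.9)+(7.1 × 10⁻⁴)(+0.87) = 1.3 × 10⁻³ → stable
The 49–63 m interval has Δρ < 0: lighter water underlies denser water.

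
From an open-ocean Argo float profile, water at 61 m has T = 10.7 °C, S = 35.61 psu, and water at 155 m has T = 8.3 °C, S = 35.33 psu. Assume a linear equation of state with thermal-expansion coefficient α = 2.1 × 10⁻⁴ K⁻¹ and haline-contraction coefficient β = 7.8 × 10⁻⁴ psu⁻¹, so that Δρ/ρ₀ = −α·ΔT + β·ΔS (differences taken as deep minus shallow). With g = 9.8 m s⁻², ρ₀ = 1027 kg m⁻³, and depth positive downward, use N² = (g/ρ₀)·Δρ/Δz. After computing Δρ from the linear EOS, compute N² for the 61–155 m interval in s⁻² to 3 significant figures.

ΔT = -2.4 K, ΔS = -0.28 psu (deep − shallow).
Δρ/ρ₀ = −αΔT + βΔS = 5.04 × 10⁻⁴ − 2.184 × 10⁻⁴ = 2.856 × 10⁻⁴, so Δρ ≈ 0.2933 kg m⁻³.
N² = (g/ρ₀)·Δρ/Δz = g·(Δρ/ρ₀)/Δz = 9.8 × 2.856 × 10⁻⁴ / 94 = 2.9775 × 10⁻⁵ s⁻² ≈ 2.98 × 10⁻⁵ s⁻².

2.98 × 10⁻⁵ s⁻²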